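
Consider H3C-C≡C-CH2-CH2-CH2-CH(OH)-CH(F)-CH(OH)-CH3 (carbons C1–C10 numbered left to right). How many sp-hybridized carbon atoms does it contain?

C1: sp3
C2: sp ✓
C3: sp ✓
C4: sp3
C5: sp3
C6: sp3
C7: sp3
C8: sp3
C9: sp3
C10: sp3
C2, C3 → 2 sp carbons.

2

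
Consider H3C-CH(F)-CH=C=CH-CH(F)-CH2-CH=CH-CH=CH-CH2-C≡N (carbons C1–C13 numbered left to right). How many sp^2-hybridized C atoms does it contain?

6

C1: sp3
C2: sp3
C3: sp2 ✓
C4: sp
C5: sp2 ✓
C6: sp3
C7: sp3
C8: sp2 ✓
C9: sp2 ✓
C10: sp2 ✓
C11: sp2 ✓
C12: sp3
C13: sp
C3, C5, C8, C9, C10, C11 → 6 sp2 carbons.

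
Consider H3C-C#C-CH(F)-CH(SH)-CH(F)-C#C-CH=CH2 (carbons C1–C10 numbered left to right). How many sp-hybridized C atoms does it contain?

4

C1: sp3
C2: sp ✓
C3: sp ✓
C4: sp3
C5: sp3
C6: sp3
C7: sp ✓
C8: sp ✓
C9: sp2
C10: sp2
C2, C3, C7, C8 → 4 sp carbons.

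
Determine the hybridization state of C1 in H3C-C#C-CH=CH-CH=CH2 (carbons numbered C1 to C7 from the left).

sp3

C1 has 4 σ bonds: steric number 4 → sp3.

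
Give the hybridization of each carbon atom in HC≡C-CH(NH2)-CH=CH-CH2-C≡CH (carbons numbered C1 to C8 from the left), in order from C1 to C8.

C1 has 2 σ bonds, plus two π bonds: steric number 2 → sp.
C2: 2 σ bonds, plus two π bonds; 2 regions of electron density → sp.
C3 (4 σ bonds) has steric number 4: sp3.
C4: 3 σ bonds, plus one π bond — 3 electron domains, sp2.
C5: 3 σ bonds, plus one π bond — 3 electron domains, sp2.
C6: 4 σ bonds; 4 regions of electron density → sp3.
C7 — 2 σ bonds, plus two π bonds. Steric number 2, so sp.
C8 (2 σ bonds, plus two π bonds) has steric number 2: sp.

C1 sp, C2 sp, C3 sp3, C4 sp2, C5 sp2, C6 sp3, C7 sp, C8 sp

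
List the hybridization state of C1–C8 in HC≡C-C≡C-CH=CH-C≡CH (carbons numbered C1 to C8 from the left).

C1 sp, C2 sp, C3 sp, C4 sp, C5 sp2, C6 sp2, C7 sp, C8 sp

C1 carries 2 σ bonds, plus two π bonds, giving a steric number of 2, so it is sp.
C2 — 2 σ bonds, plus two π bonds. Steric number 2, so sp.
C3 is sp: 2 σ bonds, plus two π bonds, 2 electron-density regions.
C4 has 2 σ bonds, plus two π bonds: steric number 2 → sp.
C5: 3 σ bonds, plus one π bond — 3 electron domains, sp2.
C6 — 3 σ bonds, plus one π bond. Steric number 3, so sp2.
C7 (2 σ bonds, plus two π bonds) has steric number 2: sp.
C8 — 2 σ bonds, plus two π bonds. Steric number 2, so sp.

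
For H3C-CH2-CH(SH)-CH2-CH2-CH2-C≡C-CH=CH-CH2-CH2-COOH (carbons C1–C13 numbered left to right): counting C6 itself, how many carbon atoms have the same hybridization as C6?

C6 is sp3 (only σ bonds).
C1: sp3 ✓
C2: sp3 ✓
C3: sp3 ✓
C4: sp3 ✓
C5: sp3 ✓
C6: sp3 ✓
C7: sp
C8: sp
C9: sp2
C10: sp2
C11: sp3 ✓
C12: sp3 ✓
C13: sp2
8 carbons are sp3.

8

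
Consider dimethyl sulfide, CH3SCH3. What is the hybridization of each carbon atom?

sp^3

Each carbon atom: 4 σ bonds — 4 electron domains, sp3.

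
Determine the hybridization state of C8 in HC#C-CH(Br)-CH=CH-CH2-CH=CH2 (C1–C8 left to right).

sp2

C8 — 3 σ bonds, plus one π bond. Steric number 3, so sp2.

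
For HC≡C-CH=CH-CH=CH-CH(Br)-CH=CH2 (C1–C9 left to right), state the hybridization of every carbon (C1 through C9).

C1 sp, C2 sp, C3 sp2, C4 sp2, C5 sp2, C6 sp2, C7 sp3, C8 sp2, C9 sp2

C1 has 2 σ bonds, plus two π bonds: steric number 2 → sp.
C2 is sp: 2 σ bonds, plus two π bonds, 2 electron-density regions.
C3 carries 3 σ bonds, plus one π bond, giving a steric number of 3, so it is sp2.
C4 has 3 σ bonds, plus one π bond: steric number 3 → sp2.
C5 carries 3 σ bonds, plus one π bond, giving a steric number of 3, so it is sp2.
C6 — 3 σ bonds, plus one π bond. Steric number 3, so sp2.
C7 carries 4 σ bonds, giving a steric number of 4, so it is sp3.
C8 (3 σ bonds, plus one π bond) has steric number 3: sp2.
C9 has 3 σ bonds, plus one π bond: steric number 3 → sp2.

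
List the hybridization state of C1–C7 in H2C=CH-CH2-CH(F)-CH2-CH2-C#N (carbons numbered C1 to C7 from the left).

C1 carries 3 σ bonds, plus one π bond, giving a steric number of 3, so it is sp2.
C2: 3 σ bonds, plus one π bond; 3 regions of electron density → sp2.
C3: 4 σ bonds — 4 electron domains, sp3.
C4 carries 4 σ bonds, giving a steric number of 4, so it is sp3.
C5 is sp3: 4 σ bonds, 4 electron-density regions.
C6 — 4 σ bonds. Steric number 4, so sp3.
C7 (2 σ bonds, plus two π bonds) has steric number 2: sp.

C1 sp2, C2 sp2, C3 sp3, C4 sp3, C5 sp3, C6 sp3, C7 sp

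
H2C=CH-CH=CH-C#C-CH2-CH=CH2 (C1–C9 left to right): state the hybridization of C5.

sp

C5 (2 σ bonds, plus two π bonds) has steric number 2: sp.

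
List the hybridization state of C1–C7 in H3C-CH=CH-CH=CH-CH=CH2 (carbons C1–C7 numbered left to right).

C1 sp3, C2 sp2, C3 sp2, C4 sp2, C5 sp2, C6 sp2, C7 sp2

C1 is sp3: 4 σ bonds, 4 electron-density regions.
C2 has 3 σ bonds, plus one π bond: steric number 3 → sp2.
C3: 3 σ bonds, plus one π bond — 3 electron domains, sp2.
C4 (3 σ bonds, plus one π bond) has steric number 3: sp2.
C5 has 3 σ bonds, plus one π bond: steric number 3 → sp2.
C6 has 3 σ bonds, plus one π bond: steric number 3 → sp2.
C7: 3 σ bonds, plus one π bond — 3 electron domains, sp2.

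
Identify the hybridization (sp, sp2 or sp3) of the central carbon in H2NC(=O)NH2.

The central carbon — 3 σ bonds, plus one π bond. Steric number 3, so sp2.

sp2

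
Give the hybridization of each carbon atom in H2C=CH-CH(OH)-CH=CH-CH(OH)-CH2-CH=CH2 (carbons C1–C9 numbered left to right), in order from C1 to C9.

C1 sp2, C2 sp2, C3 sp3, C4 sp2, C5 sp2, C6 sp3, C7 sp3, C8 sp2, C9 sp2

C1: 3 σ bonds, plus one π bond — 3 electron domains, sp2.
C2 carries 3 σ bonds, plus one π bond, giving a steric number of 3, so it is sp2.
C3 has 4 σ bonds: steric number 4 → sp3.
C4 — 3 σ bonds, plus one π bond. Steric number 3, so sp2.
C5 (3 σ bonds, plus one π bond) has steric number 3: sp2.
C6 (4 σ bonds) has steric number 4: sp3.
C7: 4 σ bonds — 4 electron domains, sp3.
C8 carries 3 σ bonds, plus one π bond, giving a steric number of 3, so it is sp2.
C9 carries 3 σ bonds, plus one π bond, giving a steric number of 3, so it is sp2.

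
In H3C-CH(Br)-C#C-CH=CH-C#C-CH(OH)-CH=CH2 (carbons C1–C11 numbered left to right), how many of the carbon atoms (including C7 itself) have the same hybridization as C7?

4

C7 is sp (two π bonds).
C1: sp3
C2: sp3
C3: sp ✓
C4: sp ✓
C5: sp2
C6: sp2
C7: sp ✓
C8: sp ✓
C9: sp3
C10: sp2
C11: sp2
4 carbons are sp.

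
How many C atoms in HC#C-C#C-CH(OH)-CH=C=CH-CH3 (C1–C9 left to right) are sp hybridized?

C1: sp ✓
C2: sp ✓
C3: sp ✓
C4: sp ✓
C5: sp3
C6: sp2
C7: sp ✓
C8: sp2
C9: sp3
C1, C2, C3, C4, C7 → 5 sp carbons.

5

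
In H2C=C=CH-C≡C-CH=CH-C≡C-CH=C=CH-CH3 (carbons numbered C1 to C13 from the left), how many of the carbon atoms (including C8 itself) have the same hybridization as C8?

C8 is sp (two π bonds).
C1: sp2
C2: sp ✓
C3: sp2
C4: sp ✓
C5: sp ✓
C6: sp2
C7: sp2
C8: sp ✓
C9: sp ✓
C10: sp2
C11: sp ✓
C12: sp2
C13: sp3
6 carbons are sp.

6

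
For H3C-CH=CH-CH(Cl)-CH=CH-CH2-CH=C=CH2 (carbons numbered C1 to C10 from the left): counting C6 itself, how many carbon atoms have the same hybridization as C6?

C6 is sp2 (one π bond).
C1: sp3
C2: sp2 ✓
C3: sp2 ✓
C4: sp3
C5: sp2 ✓
C6: sp2 ✓
C7: sp3
C8: sp2 ✓
C9: sp
C10: sp2 ✓
6 carbons are sp2.

6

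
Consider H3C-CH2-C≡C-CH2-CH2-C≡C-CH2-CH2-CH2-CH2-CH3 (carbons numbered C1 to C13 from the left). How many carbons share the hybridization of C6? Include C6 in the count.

9

C6 is sp3 (only σ bonds).
C1: sp3 ✓
C2: sp3 ✓
C3: sp
C4: sp
C5: sp3 ✓
C6: sp3 ✓
C7: sp
C8: sp
C9: sp3 ✓
C10: sp3 ✓
C11: sp3 ✓
C12: sp3 ✓
C13: sp3 ✓
9 carbons are sp3.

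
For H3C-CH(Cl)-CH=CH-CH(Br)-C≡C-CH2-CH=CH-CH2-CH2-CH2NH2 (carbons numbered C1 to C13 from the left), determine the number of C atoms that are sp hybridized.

C1: sp3
C2: sp3
C3: sp2
C4: sp2
C5: sp3
C6: sp ✓
C7: sp ✓
C8: sp3
C9: sp2
C10: sp2
C11: sp3
C12: sp3
C13: sp3
C6, C7 → 2 sp carbons.

2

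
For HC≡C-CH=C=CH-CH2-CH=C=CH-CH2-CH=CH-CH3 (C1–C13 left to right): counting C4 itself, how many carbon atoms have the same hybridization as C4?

C4 is sp (two π bonds).
C1: sp ✓
C2: sp ✓
C3: sp2
C4: sp ✓
C5: sp2
C6: sp3
C7: sp2
C8: sp ✓
C9: sp2
C10: sp3
C11: sp2
C12: sp2
C13: sp3
4 carbons are sp.

4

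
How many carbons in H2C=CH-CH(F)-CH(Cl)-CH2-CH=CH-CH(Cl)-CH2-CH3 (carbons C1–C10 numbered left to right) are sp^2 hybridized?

C1: sp2 ✓
C2: sp2 ✓
C3: sp3
C4: sp3
C5: sp3
C6: sp2 ✓
C7: sp2 ✓
C8: sp3
C9: sp3
C10: sp3
C1, C2, C6, C7 → 4 sp2 carbons.

4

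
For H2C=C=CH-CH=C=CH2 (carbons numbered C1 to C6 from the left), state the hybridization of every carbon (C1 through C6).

C1: 3 σ bonds, plus one π bond — 3 electron domains, sp2.
C2: 2 σ bonds, plus two π bonds — 2 electron domains, sp.
C3 carries 3 σ bonds, plus one π bond, giving a steric number of 3, so it is sp2.
C4 — 3 σ bonds, plus one π bond. Steric number 3, so sp2.
C5: 2 σ bonds, plus two π bonds; 2 regions of electron density → sp.
C6: 3 σ bonds, plus one π bond — 3 electron domains, sp2.

C1 sp2, C2 sp, C3 sp2, C4 sp2, C5 sp, C6 sp2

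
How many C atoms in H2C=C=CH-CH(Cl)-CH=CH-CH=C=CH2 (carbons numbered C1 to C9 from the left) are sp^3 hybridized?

C1: sp2
C2: sp
C3: sp2
C4: sp3 ✓
C5: sp2
C6: sp2
C7: sp2
C8: sp
C9: sp2
C4 → 1 sp3 carbon.

1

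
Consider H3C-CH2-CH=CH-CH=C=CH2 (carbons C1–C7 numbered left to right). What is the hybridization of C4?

sp²

C4: 3 σ bonds, plus one π bond; 3 regions of electron density → sp2.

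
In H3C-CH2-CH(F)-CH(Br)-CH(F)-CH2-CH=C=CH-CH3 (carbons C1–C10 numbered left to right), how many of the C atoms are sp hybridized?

C1: sp3
C2: sp3
C3: sp3
C4: sp3
C5: sp3
C6: sp3
C7: sp2
C8: sp ✓
C9: sp2
C10: sp3
C8 → 1 sp carbon.

1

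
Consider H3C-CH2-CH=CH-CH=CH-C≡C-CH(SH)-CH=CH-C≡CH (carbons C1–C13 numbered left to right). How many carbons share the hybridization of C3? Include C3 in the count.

6

C3 is sp2 (one π bond).
C1: sp3
C2: sp3
C3: sp2 ✓
C4: sp2 ✓
C5: sp2 ✓
C6: sp2 ✓
C7: sp
C8: sp
C9: sp3
C10: sp2 ✓
C11: sp2 ✓
C12: sp
C13: sp
6 carbons are sp2.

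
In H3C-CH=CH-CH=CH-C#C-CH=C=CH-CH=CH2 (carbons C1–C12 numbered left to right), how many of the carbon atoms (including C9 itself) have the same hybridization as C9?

3

C9 is sp (two π bonds).
C1: sp3
C2: sp2
C3: sp2
C4: sp2
C5: sp2
C6: sp ✓
C7: sp ✓
C8: sp2
C9: sp ✓
C10: sp2
C11: sp2
C12: sp2
3 carbons are sp.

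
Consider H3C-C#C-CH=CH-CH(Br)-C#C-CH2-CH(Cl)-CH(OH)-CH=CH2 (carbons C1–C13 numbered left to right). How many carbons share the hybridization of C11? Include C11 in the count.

5

C11 is sp3 (only σ bonds).
C1: sp3 ✓
C2: sp
C3: sp
C4: sp2
C5: sp2
C6: sp3 ✓
C7: sp
C8: sp
C9: sp3 ✓
C10: sp3 ✓
C11: sp3 ✓
C12: sp2
C13: sp2
5 carbons are sp3.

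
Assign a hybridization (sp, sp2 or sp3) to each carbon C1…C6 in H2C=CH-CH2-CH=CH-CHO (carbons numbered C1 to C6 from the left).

C1 is sp2: 3 σ bonds, plus one π bond, 3 electron-density regions.
C2 — 3 σ bonds, plus one π bond. Steric number 3, so sp2.
C3 has 4 σ bonds: steric number 4 → sp3.
C4 is sp2: 3 σ bonds, plus one π bond, 3 electron-density regions.
C5: 3 σ bonds, plus one π bond; 3 regions of electron density → sp2.
C6: 3 σ bonds, plus one π bond; 3 regions of electron density → sp2.

C1 sp2, C2 sp2, C3 sp3, C4 sp2, C5 sp2, C6 sp2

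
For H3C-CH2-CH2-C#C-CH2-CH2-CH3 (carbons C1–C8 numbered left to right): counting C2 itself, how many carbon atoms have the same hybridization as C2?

6

C2 is sp3 (only σ bonds).
C1: sp3 ✓
C2: sp3 ✓
C3: sp3 ✓
C4: sp
C5: sp
C6: sp3 ✓
C7: sp3 ✓
C8: sp3 ✓
6 carbons are sp3.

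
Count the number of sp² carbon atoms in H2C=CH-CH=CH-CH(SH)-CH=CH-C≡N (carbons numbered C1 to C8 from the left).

C1: sp2 ✓
C2: sp2 ✓
C3: sp2 ✓
C4: sp2 ✓
C5: sp3
C6: sp2 ✓
C7: sp2 ✓
C8: sp
C1, C2, C3, C4, C6, C7 → 6 sp2 carbons.

6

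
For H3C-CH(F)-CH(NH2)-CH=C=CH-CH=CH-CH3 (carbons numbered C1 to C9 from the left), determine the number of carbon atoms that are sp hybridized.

C1: sp3
C2: sp3
C3: sp3
C4: sp2
C5: sp ✓
C6: sp2
C7: sp2
C8: sp2
C9: sp3
C5 → 1 sp carbon.

1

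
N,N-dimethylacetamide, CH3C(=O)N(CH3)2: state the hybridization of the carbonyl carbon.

The carbonyl carbon: 3 σ bonds, plus one π bond; 3 regions of electron density → sp2.

sp²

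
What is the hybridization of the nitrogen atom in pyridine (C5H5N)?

N has two σ bonds and one lone pair in the ring plane (steric number 3 → sp2); its p orbital contributes one electron to the aromatic π system via the C=N double bond.

sp²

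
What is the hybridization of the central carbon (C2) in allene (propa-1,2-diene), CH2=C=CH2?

Two σ bonds and two π bonds (one to each neighbour) → sp.

sp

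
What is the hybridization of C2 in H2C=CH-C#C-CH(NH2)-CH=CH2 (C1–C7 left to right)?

sp^2

C2 (3 σ bonds, plus one π bond) has steric number 3: sp2.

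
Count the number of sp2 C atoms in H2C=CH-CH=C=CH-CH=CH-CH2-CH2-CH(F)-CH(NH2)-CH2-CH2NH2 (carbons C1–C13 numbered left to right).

C1: sp2 ✓
C2: sp2 ✓
C3: sp2 ✓
C4: sp
C5: sp2 ✓
C6: sp2 ✓
C7: sp2 ✓
C8: sp3
C9: sp3
C10: sp3
C11: sp3
C12: sp3
C13: sp3
C1, C2, C3, C5, C6, C7 → 6 sp2 carbons.

6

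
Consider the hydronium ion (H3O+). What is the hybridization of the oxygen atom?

Three σ bonds + one lone pair = steric number 4 → sp3.

sp^3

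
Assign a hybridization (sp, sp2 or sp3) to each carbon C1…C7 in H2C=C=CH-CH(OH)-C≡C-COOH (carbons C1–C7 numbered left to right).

C1 sp2, C2 sp, C3 sp2, C4 sp3, C5 sp, C6 sp, C7 sp2

C1 is sp2: 3 σ bonds, plus one π bond, 3 electron-density regions.
C2 carries 2 σ bonds, plus two π bonds, giving a steric number of 2, so it is sp.
C3 is sp2: 3 σ bonds, plus one π bond, 3 electron-density regions.
C4 has 4 σ bonds: steric number 4 → sp3.
C5 carries 2 σ bonds, plus two π bonds, giving a steric number of 2, so it is sp.
C6 is sp: 2 σ bonds, plus two π bonds, 2 electron-density regions.
C7 — 3 σ bonds, plus one π bond. Steric number 3, so sp2.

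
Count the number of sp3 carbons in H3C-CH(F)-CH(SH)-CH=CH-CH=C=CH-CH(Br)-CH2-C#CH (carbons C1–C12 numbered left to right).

C1: sp3 ✓
C2: sp3 ✓
C3: sp3 ✓
C4: sp2
C5: sp2
C6: sp2
C7: sp
C8: sp2
C9: sp3 ✓
C10: sp3 ✓
C11: sp
C12: sp
C1, C2, C3, C9, C10 → 5 sp3 carbons.

5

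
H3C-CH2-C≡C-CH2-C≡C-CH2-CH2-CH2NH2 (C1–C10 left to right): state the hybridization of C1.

C1 carries 4 σ bonds, giving a steric number of 4, so it is sp3.

sp3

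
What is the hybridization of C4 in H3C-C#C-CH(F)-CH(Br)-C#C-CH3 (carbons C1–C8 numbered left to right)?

C4 (4 σ bonds) has steric number 4: sp3.

sp^3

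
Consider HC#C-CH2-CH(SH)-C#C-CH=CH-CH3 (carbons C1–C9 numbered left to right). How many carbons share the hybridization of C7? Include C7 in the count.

2

C7 is sp2 (one π bond).
C1: sp
C2: sp
C3: sp3
C4: sp3
C5: sp
C6: sp
C7: sp2 ✓
C8: sp2 ✓
C9: sp3
2 carbons are sp2.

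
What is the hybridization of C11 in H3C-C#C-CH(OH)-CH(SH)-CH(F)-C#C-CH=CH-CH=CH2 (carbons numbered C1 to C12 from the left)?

C11: 3 σ bonds, plus one π bond; 3 regions of electron density → sp2.

sp²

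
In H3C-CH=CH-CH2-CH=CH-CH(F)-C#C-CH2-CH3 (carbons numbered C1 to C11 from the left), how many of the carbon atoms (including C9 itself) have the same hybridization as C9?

C9 is sp (two π bonds).
C1: sp3
C2: sp2
C3: sp2
C4: sp3
C5: sp2
C6: sp2
C7: sp3
C8: sp ✓
C9: sp ✓
C10: sp3
C11: sp3
2 carbons are sp.

2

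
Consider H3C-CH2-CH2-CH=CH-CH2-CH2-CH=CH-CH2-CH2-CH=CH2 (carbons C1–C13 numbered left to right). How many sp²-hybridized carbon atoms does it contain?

C1: sp3
C2: sp3
C3: sp3
C4: sp2 ✓
C5: sp2 ✓
C6: sp3
C7: sp3
C8: sp2 ✓
C9: sp2 ✓
C10: sp3
C11: sp3
C12: sp2 ✓
C13: sp2 ✓
C4, C5, C8, C9, C12, C13 → 6 sp2 carbons.

6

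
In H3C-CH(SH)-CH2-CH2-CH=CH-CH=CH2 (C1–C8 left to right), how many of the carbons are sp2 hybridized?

C1: sp3
C2: sp3
C3: sp3
C4: sp3
C5: sp2 ✓
C6: sp2 ✓
C7: sp2 ✓
C8: sp2 ✓
C5, C6, C7, C8 → 4 sp2 carbons.

4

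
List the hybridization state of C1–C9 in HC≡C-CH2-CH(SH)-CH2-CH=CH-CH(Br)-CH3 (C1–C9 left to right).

C1 — 2 σ bonds, plus two π bonds. Steric number 2, so sp.
C2: 2 σ bonds, plus two π bonds; 2 regions of electron density → sp.
C3 has 4 σ bonds: steric number 4 → sp3.
C4 carries 4 σ bonds, giving a steric number of 4, so it is sp3.
C5: 4 σ bonds; 4 regions of electron density → sp3.
C6 (3 σ bonds, plus one π bond) has steric number 3: sp2.
C7: 3 σ bonds, plus one π bond — 3 electron domains, sp2.
C8: 4 σ bonds; 4 regions of electron density → sp3.
C9: 4 σ bonds — 4 electron domains, sp3.

C1 sp, C2 sp, C3 sp3, C4 sp3, C5 sp3, C6 sp2, C7 sp2, C8 sp3, C9 sp3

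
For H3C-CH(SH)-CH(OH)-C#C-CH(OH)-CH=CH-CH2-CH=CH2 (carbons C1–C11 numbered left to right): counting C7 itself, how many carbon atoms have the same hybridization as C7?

C7 is sp2 (one π bond).
C1: sp3
C2: sp3
C3: sp3
C4: sp
C5: sp
C6: sp3
C7: sp2 ✓
C8: sp2 ✓
C9: sp3
C10: sp2 ✓
C11: sp2 ✓
4 carbons are sp2.

4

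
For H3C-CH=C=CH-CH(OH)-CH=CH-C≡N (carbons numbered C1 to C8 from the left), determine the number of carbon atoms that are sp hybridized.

C1: sp3
C2: sp2
C3: sp ✓
C4: sp2
C5: sp3
C6: sp2
C7: sp2
C8: sp ✓
C3, C8 → 2 sp carbons.

2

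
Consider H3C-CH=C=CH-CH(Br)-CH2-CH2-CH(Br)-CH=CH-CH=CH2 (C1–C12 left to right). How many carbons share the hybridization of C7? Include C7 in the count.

C7 is sp3 (only σ bonds).
C1: sp3 ✓
C2: sp2
C3: sp
C4: sp2
C5: sp3 ✓
C6: sp3 ✓
C7: sp3 ✓
C8: sp3 ✓
C9: sp2
C10: sp2
C11: sp2
C12: sp2
5 carbons are sp3.

5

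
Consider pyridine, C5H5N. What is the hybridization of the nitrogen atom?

sp2

N has two σ bonds and one lone pair in the ring plane (steric number 3 → sp2); its p orbital contributes one electron to the aromatic π system via the C=N double bond.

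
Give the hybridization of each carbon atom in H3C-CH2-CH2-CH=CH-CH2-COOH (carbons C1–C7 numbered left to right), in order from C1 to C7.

C1 is sp3: 4 σ bonds, 4 electron-density regions.
C2 has 4 σ bonds: steric number 4 → sp3.
C3: 4 σ bonds; 4 regions of electron density → sp3.
C4 is sp2: 3 σ bonds, plus one π bond, 3 electron-density regions.
C5 (3 σ bonds, plus one π bond) has steric number 3: sp2.
C6 has 4 σ bonds: steric number 4 → sp3.
C7 is sp2: 3 σ bonds, plus one π bond, 3 electron-density regions.

C1 sp3, C2 sp3, C3 sp3, C4 sp2, C5 sp2, C6 sp3, C7 sp2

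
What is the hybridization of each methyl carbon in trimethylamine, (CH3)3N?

sp^3

Each methyl carbon has 4 σ bonds: steric number 4 → sp3.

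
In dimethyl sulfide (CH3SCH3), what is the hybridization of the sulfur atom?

sp^3

The sulfur atom: 2 σ bonds and 2 lone pairs — 4 electron domains, sp3.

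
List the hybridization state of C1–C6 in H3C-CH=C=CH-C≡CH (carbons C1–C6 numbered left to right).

C1 carries 4 σ bonds, giving a steric number of 4, so it is sp3.
C2 carries 3 σ bonds, plus one π bond, giving a steric number of 3, so it is sp2.
C3 (2 σ bonds, plus two π bonds) has steric number 2: sp.
C4 is sp2: 3 σ bonds, plus one π bond, 3 electron-density regions.
C5 — 2 σ bonds, plus two π bonds. Steric number 2, so sp.
C6 is sp: 2 σ bonds, plus two π bonds, 2 electron-density regions.

C1 sp3, C2 sp2, C3 sp, C4 sp2, C5 sp, C6 sp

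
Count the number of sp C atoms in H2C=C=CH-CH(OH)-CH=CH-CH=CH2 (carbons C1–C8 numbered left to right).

C1: sp2
C2: sp ✓
C3: sp2
C4: sp3
C5: sp2
C6: sp2
C7: sp2
C8: sp2
C2 → 1 sp carbon.

1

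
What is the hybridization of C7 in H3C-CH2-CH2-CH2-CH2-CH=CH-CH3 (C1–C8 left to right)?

sp2

C7: 3 σ bonds, plus one π bond; 3 regions of electron density → sp2.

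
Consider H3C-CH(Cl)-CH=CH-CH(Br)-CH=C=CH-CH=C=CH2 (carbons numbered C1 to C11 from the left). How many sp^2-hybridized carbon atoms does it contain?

C1: sp3
C2: sp3
C3: sp2 ✓
C4: sp2 ✓
C5: sp3
C6: sp2 ✓
C7: sp
C8: sp2 ✓
C9: sp2 ✓
C10: sp
C11: sp2 ✓
C3, C4, C6, C8, C9, C11 → 6 sp2 carbons.

6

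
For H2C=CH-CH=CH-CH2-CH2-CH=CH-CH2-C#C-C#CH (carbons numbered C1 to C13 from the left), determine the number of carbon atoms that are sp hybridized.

4

C1: sp2
C2: sp2
C3: sp2
C4: sp2
C5: sp3
C6: sp3
C7: sp2
C8: sp2
C9: sp3
C10: sp ✓
C11: sp ✓
C12: sp ✓
C13: sp ✓
C10, C11, C12, C13 → 4 sp carbons.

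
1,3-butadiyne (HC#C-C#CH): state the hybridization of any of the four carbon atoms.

Every carbon is part of a C≡C triple bond: two σ regions → sp.

sp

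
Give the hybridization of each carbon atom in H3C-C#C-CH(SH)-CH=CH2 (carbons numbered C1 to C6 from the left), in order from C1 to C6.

C1 sp3, C2 sp, C3 sp, C4 sp3, C5 sp2, C6 sp2

C1 carries 4 σ bonds, giving a steric number of 4, so it is sp3.
C2 is sp: 2 σ bonds, plus two π bonds, 2 electron-density regions.
C3 (2 σ bonds, plus two π bonds) has steric number 2: sp.
C4 has 4 σ bonds: steric number 4 → sp3.
C5 (3 σ bonds, plus one π bond) has steric number 3: sp2.
C6 — 3 σ bonds, plus one π bond. Steric number 3, so sp2.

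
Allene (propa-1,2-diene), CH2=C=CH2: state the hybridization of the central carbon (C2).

Two σ bonds and two π bonds (one to each neighbour) → sp.

sp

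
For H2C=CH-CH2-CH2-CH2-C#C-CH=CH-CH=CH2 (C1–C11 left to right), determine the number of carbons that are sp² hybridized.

C1: sp2 ✓
C2: sp2 ✓
C3: sp3
C4: sp3
C5: sp3
C6: sp
C7: sp
C8: sp2 ✓
C9: sp2 ✓
C10: sp2 ✓
C11: sp2 ✓
C1, C2, C8, C9, C10, C11 → 6 sp2 carbons.

6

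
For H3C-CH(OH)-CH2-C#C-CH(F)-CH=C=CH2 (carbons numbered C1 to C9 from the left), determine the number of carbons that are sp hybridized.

3

C1: sp3
C2: sp3
C3: sp3
C4: sp ✓
C5: sp ✓
C6: sp3
C7: sp2
C8: sp ✓
C9: sp2
C4, C5, C8 → 3 sp carbons.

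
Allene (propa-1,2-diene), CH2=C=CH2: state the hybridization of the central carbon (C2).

sp

Two σ bonds and two π bonds (one to each neighbour) → sp.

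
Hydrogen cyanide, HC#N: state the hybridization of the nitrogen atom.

sp

The nitrogen atom has 1 σ bond and 1 lone pair, plus two π bonds: steric number 2 → sp.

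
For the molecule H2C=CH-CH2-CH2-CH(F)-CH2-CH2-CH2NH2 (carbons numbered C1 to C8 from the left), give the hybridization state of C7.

C7 carries 4 σ bonds, giving a steric number of 4, so it is sp3.

sp^3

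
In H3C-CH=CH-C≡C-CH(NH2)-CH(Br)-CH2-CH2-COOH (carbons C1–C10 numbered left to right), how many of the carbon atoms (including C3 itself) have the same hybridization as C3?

C3 is sp2 (one π bond).
C1: sp3
C2: sp2 ✓
C3: sp2 ✓
C4: sp
C5: sp
C6: sp3
C7: sp3
C8: sp3
C9: sp3
C10: sp2 ✓
3 carbons are sp2.

3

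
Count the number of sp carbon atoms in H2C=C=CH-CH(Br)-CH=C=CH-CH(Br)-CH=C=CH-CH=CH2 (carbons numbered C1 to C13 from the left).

3

C1: sp2
C2: sp ✓
C3: sp2
C4: sp3
C5: sp2
C6: sp ✓
C7: sp2
C8: sp3
C9: sp2
C10: sp ✓
C11: sp2
C12: sp2
C13: sp2
C2, C6, C10 → 3 sp carbons.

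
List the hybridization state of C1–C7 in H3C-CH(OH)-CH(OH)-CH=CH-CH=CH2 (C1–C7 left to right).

C1 is sp3: 4 σ bonds, 4 electron-density regions.
C2 carries 4 σ bonds, giving a steric number of 4, so it is sp3.
C3 has 4 σ bonds: steric number 4 → sp3.
C4 (3 σ bonds, plus one π bond) has steric number 3: sp2.
C5: 3 σ bonds, plus one π bond — 3 electron domains, sp2.
C6 (3 σ bonds, plus one π bond) has steric number 3: sp2.
C7 is sp2: 3 σ bonds, plus one π bond, 3 electron-density regions.

C1 sp3, C2 sp3, C3 sp3, C4 sp2, C5 sp2, C6 sp2, C7 sp2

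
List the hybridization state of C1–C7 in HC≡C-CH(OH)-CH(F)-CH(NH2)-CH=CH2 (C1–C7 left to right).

C1 sp, C2 sp, C3 sp3, C4 sp3, C5 sp3, C6 sp2, C7 sp2

C1 is sp: 2 σ bonds, plus two π bonds, 2 electron-density regions.
C2: 2 σ bonds, plus two π bonds; 2 regions of electron density → sp.
C3 has 4 σ bonds: steric number 4 → sp3.
C4 — 4 σ bonds. Steric number 4, so sp3.
C5: 4 σ bonds — 4 electron domains, sp3.
C6 carries 3 σ bonds, plus one π bond, giving a steric number of 3, so it is sp2.
C7 has 3 σ bonds, plus one π bond: steric number 3 → sp2.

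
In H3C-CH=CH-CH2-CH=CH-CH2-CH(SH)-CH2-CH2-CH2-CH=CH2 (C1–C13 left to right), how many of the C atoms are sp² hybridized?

6

C1: sp3
C2: sp2 ✓
C3: sp2 ✓
C4: sp3
C5: sp2 ✓
C6: sp2 ✓
C7: sp3
C8: sp3
C9: sp3
C10: sp3
C11: sp3
C12: sp2 ✓
C13: sp2 ✓
C2, C3, C5, C6, C12, C13 → 6 sp2 carbons.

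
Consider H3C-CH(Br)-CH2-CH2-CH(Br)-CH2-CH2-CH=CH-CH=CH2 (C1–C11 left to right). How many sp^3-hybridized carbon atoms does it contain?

7

C1: sp3 ✓
C2: sp3 ✓
C3: sp3 ✓
C4: sp3 ✓
C5: sp3 ✓
C6: sp3 ✓
C7: sp3 ✓
C8: sp2
C9: sp2
C10: sp2
C11: sp2
C1, C2, C3, C4, C5, C6, C7 → 7 sp3 carbons.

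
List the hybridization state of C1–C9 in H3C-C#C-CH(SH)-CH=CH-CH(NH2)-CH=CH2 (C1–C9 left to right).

C1 carries 4 σ bonds, giving a steric number of 4, so it is sp3.
C2 (2 σ bonds, plus two π bonds) has steric number 2: sp.
C3 carries 2 σ bonds, plus two π bonds, giving a steric number of 2, so it is sp.
C4: 4 σ bonds; 4 regions of electron density → sp3.
C5 carries 3 σ bonds, plus one π bond, giving a steric number of 3, so it is sp2.
C6 carries 3 σ bonds, plus one π bond, giving a steric number of 3, so it is sp2.
C7 (4 σ bonds) has steric number 4: sp3.
C8 — 3 σ bonds, plus one π bond. Steric number 3, so sp2.
C9 has 3 σ bonds, plus one π bond: steric number 3 → sp2.

C1 sp3, C2 sp, C3 sp, C4 sp3, C5 sp2, C6 sp2, C7 sp3, C8 sp2, C9 sp2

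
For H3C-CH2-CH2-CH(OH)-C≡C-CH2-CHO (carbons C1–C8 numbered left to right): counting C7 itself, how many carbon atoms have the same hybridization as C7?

5

C7 is sp3 (only σ bonds).
C1: sp3 ✓
C2: sp3 ✓
C3: sp3 ✓
C4: sp3 ✓
C5: sp
C6: sp
C7: sp3 ✓
C8: sp2
5 carbons are sp3.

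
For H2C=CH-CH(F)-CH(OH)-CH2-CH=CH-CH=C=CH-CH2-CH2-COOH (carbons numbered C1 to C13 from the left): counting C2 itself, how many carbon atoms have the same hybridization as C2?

7

C2 is sp2 (one π bond).
C1: sp2 ✓
C2: sp2 ✓
C3: sp3
C4: sp3
C5: sp3
C6: sp2 ✓
C7: sp2 ✓
C8: sp2 ✓
C9: sp
C10: sp2 ✓
C11: sp3
C12: sp3
C13: sp2 ✓
7 carbons are sp2.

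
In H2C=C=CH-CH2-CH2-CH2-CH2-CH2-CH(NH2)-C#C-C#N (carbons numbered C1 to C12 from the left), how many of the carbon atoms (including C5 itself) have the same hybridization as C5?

C5 is sp3 (only σ bonds).
C1: sp2
C2: sp
C3: sp2
C4: sp3 ✓
C5: sp3 ✓
C6: sp3 ✓
C7: sp3 ✓
C8: sp3 ✓
C9: sp3 ✓
C10: sp
C11: sp
C12: sp
6 carbons are sp3.

6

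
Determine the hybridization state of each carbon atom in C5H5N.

Each carbon atom — 3 σ bonds, plus one π bond. Steric number 3, so sp2.

sp²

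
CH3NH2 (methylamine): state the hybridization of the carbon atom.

The carbon atom (4 σ bonds) has steric number 4: sp3.

sp^3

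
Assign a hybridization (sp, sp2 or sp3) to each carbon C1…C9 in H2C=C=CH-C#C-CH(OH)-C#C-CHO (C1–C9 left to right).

C1 is sp2: 3 σ bonds, plus one π bond, 3 electron-density regions.
C2: 2 σ bonds, plus two π bonds — 2 electron domains, sp.
C3: 3 σ bonds, plus one π bond — 3 electron domains, sp2.
C4 has 2 σ bonds, plus two π bonds: steric number 2 → sp.
C5: 2 σ bonds, plus two π bonds; 2 regions of electron density → sp.
C6: 4 σ bonds — 4 electron domains, sp3.
C7 — 2 σ bonds, plus two π bonds. Steric number 2, so sp.
C8 is sp: 2 σ bonds, plus two π bonds, 2 electron-density regions.
C9 carries 3 σ bonds, plus one π bond, giving a steric number of 3, so it is sp2.

C1 sp2, C2 sp, C3 sp2, C4 sp, C5 sp, C6 sp3, C7 sp, C8 sp, C9 sp2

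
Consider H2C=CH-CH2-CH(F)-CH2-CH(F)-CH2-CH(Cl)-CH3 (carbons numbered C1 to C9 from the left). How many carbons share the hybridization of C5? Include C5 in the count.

C5 is sp3 (only σ bonds).
C1: sp2
C2: sp2
C3: sp3 ✓
C4: sp3 ✓
C5: sp3 ✓
C6: sp3 ✓
C7: sp3 ✓
C8: sp3 ✓
C9: sp3 ✓
7 carbons are sp3.

7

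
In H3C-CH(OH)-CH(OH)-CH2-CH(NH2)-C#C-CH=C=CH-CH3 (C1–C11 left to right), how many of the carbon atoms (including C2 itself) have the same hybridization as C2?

6

C2 is sp3 (only σ bonds).
C1: sp3 ✓
C2: sp3 ✓
C3: sp3 ✓
C4: sp3 ✓
C5: sp3 ✓
C6: sp
C7: sp
C8: sp2
C9: sp
C10: sp2
C11: sp3 ✓
6 carbons are sp3.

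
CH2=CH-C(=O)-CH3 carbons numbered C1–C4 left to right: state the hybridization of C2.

sp2

C2 — 3 σ bonds, plus one π bond. Steric number 3, so sp2.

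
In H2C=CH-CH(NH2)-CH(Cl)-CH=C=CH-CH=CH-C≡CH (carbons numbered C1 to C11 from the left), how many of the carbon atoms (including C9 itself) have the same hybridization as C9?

6

C9 is sp2 (one π bond).
C1: sp2 ✓
C2: sp2 ✓
C3: sp3
C4: sp3
C5: sp2 ✓
C6: sp
C7: sp2 ✓
C8: sp2 ✓
C9: sp2 ✓
C10: sp
C11: sp
6 carbons are sp2.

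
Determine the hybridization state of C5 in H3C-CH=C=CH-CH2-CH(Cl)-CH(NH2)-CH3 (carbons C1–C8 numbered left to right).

sp^3

C5 carries 4 σ bonds, giving a steric number of 4, so it is sp3.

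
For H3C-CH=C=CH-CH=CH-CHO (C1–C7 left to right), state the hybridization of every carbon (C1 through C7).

C1: 4 σ bonds — 4 electron domains, sp3.
C2 is sp2: 3 σ bonds, plus one π bond, 3 electron-density regions.
C3 (2 σ bonds, plus two π bonds) has steric number 2: sp.
C4 (3 σ bonds, plus one π bond) has steric number 3: sp2.
C5 has 3 σ bonds, plus one π bond: steric number 3 → sp2.
C6 has 3 σ bonds, plus one π bond: steric number 3 → sp2.
C7 has 3 σ bonds, plus one π bond: steric number 3 → sp2.

C1 sp3, C2 sp2, C3 sp, C4 sp2, C5 sp2, C6 sp2, C7 sp2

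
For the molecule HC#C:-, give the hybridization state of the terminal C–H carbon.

sp

The terminal C–H carbon: 2 σ bonds, plus two π bonds — 2 electron domains, sp.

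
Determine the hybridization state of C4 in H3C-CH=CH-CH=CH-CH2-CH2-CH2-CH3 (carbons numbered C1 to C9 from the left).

C4 (3 σ bonds, plus one π bond) has steric number 3: sp2.

sp2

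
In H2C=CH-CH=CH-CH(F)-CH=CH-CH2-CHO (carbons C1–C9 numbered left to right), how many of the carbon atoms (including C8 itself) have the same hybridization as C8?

C8 is sp3 (only σ bonds).
C1: sp2
C2: sp2
C3: sp2
C4: sp2
C5: sp3 ✓
C6: sp2
C7: sp2
C8: sp3 ✓
C9: sp2
2 carbons are sp3.

2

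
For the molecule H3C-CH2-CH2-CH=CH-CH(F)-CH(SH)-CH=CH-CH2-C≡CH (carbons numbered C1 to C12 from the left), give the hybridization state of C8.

sp²

C8: 3 σ bonds, plus one π bond — 3 electron domains, sp2.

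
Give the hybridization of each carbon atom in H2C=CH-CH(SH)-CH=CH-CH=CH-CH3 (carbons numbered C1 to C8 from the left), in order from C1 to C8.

C1: 3 σ bonds, plus one π bond; 3 regions of electron density → sp2.
C2: 3 σ bonds, plus one π bond — 3 electron domains, sp2.
C3 (4 σ bonds) has steric number 4: sp3.
C4 — 3 σ bonds, plus one π bond. Steric number 3, so sp2.
C5 is sp2: 3 σ bonds, plus one π bond, 3 electron-density regions.
C6 — 3 σ bonds, plus one π bond. Steric number 3, so sp2.
C7 is sp2: 3 σ bonds, plus one π bond, 3 electron-density regions.
C8 has 4 σ bonds: steric number 4 → sp3.

C1 sp2, C2 sp2, C3 sp3, C4 sp2, C5 sp2, C6 sp2, C7 sp2, C8 sp3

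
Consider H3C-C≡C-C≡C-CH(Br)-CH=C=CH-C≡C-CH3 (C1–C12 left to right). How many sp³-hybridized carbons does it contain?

3

C1: sp3 ✓
C2: sp
C3: sp
C4: sp
C5: sp
C6: sp3 ✓
C7: sp2
C8: sp
C9: sp2
C10: sp
C11: sp
C12: sp3 ✓
C1, C6, C12 → 3 sp3 carbons.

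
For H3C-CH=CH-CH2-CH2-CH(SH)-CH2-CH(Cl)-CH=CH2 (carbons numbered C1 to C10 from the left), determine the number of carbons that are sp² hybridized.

4

C1: sp3
C2: sp2 ✓
C3: sp2 ✓
C4: sp3
C5: sp3
C6: sp3
C7: sp3
C8: sp3
C9: sp2 ✓
C10: sp2 ✓
C2, C3, C9, C10 → 4 sp2 carbons.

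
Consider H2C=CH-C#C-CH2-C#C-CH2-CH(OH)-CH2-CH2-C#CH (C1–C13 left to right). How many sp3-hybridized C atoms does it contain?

5

C1: sp2
C2: sp2
C3: sp
C4: sp
C5: sp3 ✓
C6: sp
C7: sp
C8: sp3 ✓
C9: sp3 ✓
C10: sp3 ✓
C11: sp3 ✓
C12: sp
C13: sp
C5, C8, C9, C10, C11 → 5 sp3 carbons.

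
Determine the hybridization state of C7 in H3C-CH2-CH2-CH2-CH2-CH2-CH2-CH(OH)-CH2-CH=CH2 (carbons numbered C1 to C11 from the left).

C7: 4 σ bonds — 4 electron domains, sp3.

sp3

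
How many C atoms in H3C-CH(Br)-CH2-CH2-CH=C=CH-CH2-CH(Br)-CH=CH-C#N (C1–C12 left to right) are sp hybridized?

2

C1: sp3
C2: sp3
C3: sp3
C4: sp3
C5: sp2
C6: sp ✓
C7: sp2
C8: sp3
C9: sp3
C10: sp2
C11: sp2
C12: sp ✓
C6, C12 → 2 sp carbons.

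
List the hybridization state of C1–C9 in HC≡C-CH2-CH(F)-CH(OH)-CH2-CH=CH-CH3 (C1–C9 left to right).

C1 sp, C2 sp, C3 sp3, C4 sp3, C5 sp3, C6 sp3, C7 sp2, C8 sp2, C9 sp3

C1 — 2 σ bonds, plus two π bonds. Steric number 2, so sp.
C2 carries 2 σ bonds, plus two π bonds, giving a steric number of 2, so it is sp.
C3 — 4 σ bonds. Steric number 4, so sp3.
C4 has 4 σ bonds: steric number 4 → sp3.
C5: 4 σ bonds; 4 regions of electron density → sp3.
C6 — 4 σ bonds. Steric number 4, so sp3.
C7 — 3 σ bonds, plus one π bond. Steric number 3, so sp2.
C8: 3 σ bonds, plus one π bond — 3 electron domains, sp2.
C9 carries 4 σ bonds, giving a steric number of 4, so it is sp3.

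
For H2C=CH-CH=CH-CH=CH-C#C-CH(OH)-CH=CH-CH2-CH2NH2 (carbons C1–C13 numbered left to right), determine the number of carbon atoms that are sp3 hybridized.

C1: sp2
C2: sp2
C3: sp2
C4: sp2
C5: sp2
C6: sp2
C7: sp
C8: sp
C9: sp3 ✓
C10: sp2
C11: sp2
C12: sp3 ✓
C13: sp3 ✓
C9, C12, C13 → 3 sp3 carbons.

3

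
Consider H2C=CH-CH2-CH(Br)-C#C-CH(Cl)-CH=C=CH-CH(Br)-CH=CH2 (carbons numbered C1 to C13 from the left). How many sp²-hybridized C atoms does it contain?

6

C1: sp2 ✓
C2: sp2 ✓
C3: sp3
C4: sp3
C5: sp
C6: sp
C7: sp3
C8: sp2 ✓
C9: sp
C10: sp2 ✓
C11: sp3
C12: sp2 ✓
C13: sp2 ✓
C1, C2, C8, C10, C12, C13 → 6 sp2 carbons.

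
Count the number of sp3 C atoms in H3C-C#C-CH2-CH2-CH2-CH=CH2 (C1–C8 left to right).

C1: sp3 ✓
C2: sp
C3: sp
C4: sp3 ✓
C5: sp3 ✓
C6: sp3 ✓
C7: sp2
C8: sp2
C1, C4, C5, C6 → 4 sp3 carbons.

4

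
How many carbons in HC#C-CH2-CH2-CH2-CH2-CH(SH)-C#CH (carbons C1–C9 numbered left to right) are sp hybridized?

4

C1: sp ✓
C2: sp ✓
C3: sp3
C4: sp3
C5: sp3
C6: sp3
C7: sp3
C8: sp ✓
C9: sp ✓
C1, C2, C8, C9 → 4 sp carbons.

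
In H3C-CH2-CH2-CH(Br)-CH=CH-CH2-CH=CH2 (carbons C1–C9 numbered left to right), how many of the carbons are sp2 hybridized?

C1: sp3
C2: sp3
C3: sp3
C4: sp3
C5: sp2 ✓
C6: sp2 ✓
C7: sp3
C8: sp2 ✓
C9: sp2 ✓
C5, C6, C8, C9 → 4 sp2 carbons.

4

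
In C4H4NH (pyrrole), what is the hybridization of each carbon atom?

Each carbon atom — 3 σ bonds, plus one π bond. Steric number 3, so sp2.

sp²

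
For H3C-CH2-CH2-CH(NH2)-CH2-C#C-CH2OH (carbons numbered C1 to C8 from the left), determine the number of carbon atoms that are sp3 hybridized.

C1: sp3 ✓
C2: sp3 ✓
C3: sp3 ✓
C4: sp3 ✓
C5: sp3 ✓
C6: sp
C7: sp
C8: sp3 ✓
C1, C2, C3, C4, C5, C8 → 6 sp3 carbons.

6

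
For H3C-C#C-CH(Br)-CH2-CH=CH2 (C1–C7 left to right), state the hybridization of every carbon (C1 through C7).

C1 is sp3: 4 σ bonds, 4 electron-density regions.
C2 has 2 σ bonds, plus two π bonds: steric number 2 → sp.
C3: 2 σ bonds, plus two π bonds; 2 regions of electron density → sp.
C4 is sp3: 4 σ bonds, 4 electron-density regions.
C5 is sp3: 4 σ bonds, 4 electron-density regions.
C6 is sp2: 3 σ bonds, plus one π bond, 3 electron-density regions.
C7 is sp2: 3 σ bonds, plus one π bond, 3 electron-density regions.

C1 sp3, C2 sp, C3 sp, C4 sp3, C5 sp3, C6 sp2, C7 sp2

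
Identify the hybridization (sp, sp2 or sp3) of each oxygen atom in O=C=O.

sp2

One σ bond + two lone pairs = steric number 3 → sp2.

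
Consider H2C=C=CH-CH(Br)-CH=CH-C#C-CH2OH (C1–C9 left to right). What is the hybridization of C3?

C3 is sp2: 3 σ bonds, plus one π bond, 3 electron-density regions.

sp²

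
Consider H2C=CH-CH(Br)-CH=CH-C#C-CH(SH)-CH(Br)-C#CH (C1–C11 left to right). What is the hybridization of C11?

C11 — 2 σ bonds, plus two π bonds. Steric number 2, so sp.

sp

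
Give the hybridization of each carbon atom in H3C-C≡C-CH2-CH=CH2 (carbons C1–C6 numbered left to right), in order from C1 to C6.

C1 (4 σ bonds) has steric number 4: sp3.
C2: 2 σ bonds, plus two π bonds — 2 electron domains, sp.
C3: 2 σ bonds, plus two π bonds; 2 regions of electron density → sp.
C4 is sp3: 4 σ bonds, 4 electron-density regions.
C5 — 3 σ bonds, plus one π bond. Steric number 3, so sp2.
C6 (3 σ bonds, plus one π bond) has steric number 3: sp2.

C1 sp3, C2 sp, C3 sp, C4 sp3, C5 sp2, C6 sp2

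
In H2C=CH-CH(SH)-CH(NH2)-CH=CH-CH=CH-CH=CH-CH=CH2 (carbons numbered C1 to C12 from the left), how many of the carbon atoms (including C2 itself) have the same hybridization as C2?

10

C2 is sp2 (one π bond).
C1: sp2 ✓
C2: sp2 ✓
C3: sp3
C4: sp3
C5: sp2 ✓
C6: sp2 ✓
C7: sp2 ✓
C8: sp2 ✓
C9: sp2 ✓
C10: sp2 ✓
C11: sp2 ✓
C12: sp2 ✓
10 carbons are sp2.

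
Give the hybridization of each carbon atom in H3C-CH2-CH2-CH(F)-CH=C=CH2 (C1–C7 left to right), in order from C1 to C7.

C1 — 4 σ bonds. Steric number 4, so sp3.
C2 has 4 σ bonds: steric number 4 → sp3.
C3: 4 σ bonds; 4 regions of electron density → sp3.
C4: 4 σ bonds; 4 regions of electron density → sp3.
C5 — 3 σ bonds, plus one π bond. Steric number 3, so sp2.
C6: 2 σ bonds, plus two π bonds — 2 electron domains, sp.
C7: 3 σ bonds, plus one π bond — 3 electron domains, sp2.

C1 sp3, C2 sp3, C3 sp3, C4 sp3, C5 sp2, C6 sp, C7 sp2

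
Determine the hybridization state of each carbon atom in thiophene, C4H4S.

Each carbon atom: 3 σ bonds, plus one π bond — 3 electron domains, sp2.

sp²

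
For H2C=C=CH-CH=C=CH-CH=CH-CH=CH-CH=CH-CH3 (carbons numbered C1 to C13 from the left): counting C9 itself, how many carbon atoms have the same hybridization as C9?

10

C9 is sp2 (one π bond).
C1: sp2 ✓
C2: sp
C3: sp2 ✓
C4: sp2 ✓
C5: sp
C6: sp2 ✓
C7: sp2 ✓
C8: sp2 ✓
C9: sp2 ✓
C10: sp2 ✓
C11: sp2 ✓
C12: sp2 ✓
C13: sp3
10 carbons are sp2.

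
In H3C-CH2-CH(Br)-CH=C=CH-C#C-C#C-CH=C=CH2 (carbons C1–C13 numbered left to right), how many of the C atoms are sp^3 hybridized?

C1: sp3 ✓
C2: sp3 ✓
C3: sp3 ✓
C4: sp2
C5: sp
C6: sp2
C7: sp
C8: sp
C9: sp
C10: sp
C11: sp2
C12: sp
C13: sp2
C1, C2, C3 → 3 sp3 carbons.

3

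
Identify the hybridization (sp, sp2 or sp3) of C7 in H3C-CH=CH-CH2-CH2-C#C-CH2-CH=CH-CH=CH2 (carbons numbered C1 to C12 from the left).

sp

C7 is sp: 2 σ bonds, plus two π bonds, 2 electron-density regions.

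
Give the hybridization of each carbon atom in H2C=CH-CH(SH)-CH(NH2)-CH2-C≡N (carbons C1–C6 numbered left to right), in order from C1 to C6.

C1 has 3 σ bonds, plus one π bond: steric number 3 → sp2.
C2 carries 3 σ bonds, plus one π bond, giving a steric number of 3, so it is sp2.
C3: 4 σ bonds — 4 electron domains, sp3.
C4 (4 σ bonds) has steric number 4: sp3.
C5 (4 σ bonds) has steric number 4: sp3.
C6 carries 2 σ bonds, plus two π bonds, giving a steric number of 2, so it is sp.

C1 sp2, C2 sp2, C3 sp3, C4 sp3, C5 sp3, C6 sp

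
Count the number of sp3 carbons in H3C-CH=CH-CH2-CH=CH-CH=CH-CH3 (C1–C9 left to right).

C1: sp3 ✓
C2: sp2
C3: sp2
C4: sp3 ✓
C5: sp2
C6: sp2
C7: sp2
C8: sp2
C9: sp3 ✓
C1, C4, C9 → 3 sp3 carbons.

3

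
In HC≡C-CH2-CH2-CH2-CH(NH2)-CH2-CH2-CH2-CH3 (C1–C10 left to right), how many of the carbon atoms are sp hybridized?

C1: sp ✓
C2: sp ✓
C3: sp3
C4: sp3
C5: sp3
C6: sp3
C7: sp3
C8: sp3
C9: sp3
C10: sp3
C1, C2 → 2 sp carbons.

2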